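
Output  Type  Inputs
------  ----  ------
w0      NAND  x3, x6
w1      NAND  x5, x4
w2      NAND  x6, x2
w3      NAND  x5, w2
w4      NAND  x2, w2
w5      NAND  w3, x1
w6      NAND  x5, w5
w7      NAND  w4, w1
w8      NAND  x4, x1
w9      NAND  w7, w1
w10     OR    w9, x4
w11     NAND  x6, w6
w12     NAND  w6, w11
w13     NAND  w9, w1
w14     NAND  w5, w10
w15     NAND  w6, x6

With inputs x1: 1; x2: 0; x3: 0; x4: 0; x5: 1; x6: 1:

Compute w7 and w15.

w7 = 0, w15 = 1

w1 = x5 NAND x4 = 1 NAND 0 = 1
w2 = x6 NAND x2 = 1 NAND 0 = 1
w3 = x5 NAND w2 = 1 NAND 1 = 0
w4 = x2 NAND w2 = 0 NAND 1 = 1
w5 = w3 NAND x1 = 0 NAND 1 = 1
w6 = x5 NAND w5 = 1 NAND 1 = 0
w7 = w4 NAND w1 = 1 NAND 1 = 0
w15 = w6 NAND x6 = 0 NAND 1 = 1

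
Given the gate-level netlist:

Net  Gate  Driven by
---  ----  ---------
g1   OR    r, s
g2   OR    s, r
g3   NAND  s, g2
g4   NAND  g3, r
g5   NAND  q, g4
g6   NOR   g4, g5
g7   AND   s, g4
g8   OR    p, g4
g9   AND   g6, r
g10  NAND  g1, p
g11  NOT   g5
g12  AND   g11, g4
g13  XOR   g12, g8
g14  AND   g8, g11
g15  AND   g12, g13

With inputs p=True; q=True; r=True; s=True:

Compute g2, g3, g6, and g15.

g2 = True, g3 = False, g6 = False, g15 = False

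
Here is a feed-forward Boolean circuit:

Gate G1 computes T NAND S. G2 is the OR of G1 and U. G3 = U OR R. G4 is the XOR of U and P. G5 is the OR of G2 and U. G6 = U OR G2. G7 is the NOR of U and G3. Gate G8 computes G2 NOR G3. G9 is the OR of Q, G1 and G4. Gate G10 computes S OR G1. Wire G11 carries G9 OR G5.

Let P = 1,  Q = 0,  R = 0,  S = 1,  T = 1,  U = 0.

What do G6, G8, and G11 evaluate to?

G1 = T NAND S = 1 NAND 1 = 0
G2 = G1 OR U = 0 OR 0 = 0
G3 = U OR R = 0 OR 0 = 0
G4 = U XOR P = 0 XOR 1 = 1
G5 = G2 OR U = 0 OR 0 = 0
G6 = U OR G2 = 0 OR 0 = 0
G8 = G2 NOR G3 = 0 NOR 0 = 1
G9 = Q OR G1 OR G4 = 0 OR 0 OR 1 = 1
G11 = G9 OR G5 = 1 OR 0 = 1

G6 = 0  G8 = 1  G11 = 1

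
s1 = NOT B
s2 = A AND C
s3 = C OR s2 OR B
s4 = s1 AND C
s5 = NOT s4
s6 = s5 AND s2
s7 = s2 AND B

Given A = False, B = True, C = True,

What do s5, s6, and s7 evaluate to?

s5 = True; s6 = False; s7 = False

s1 = NOT B = NOT True = False
s2 = A AND C = False AND True = False
s4 = s1 AND C = False AND True = False
s5 = NOT s4 = NOT False = True
s6 = s5 AND s2 = True AND False = False
s7 = s2 AND B = False AND True = False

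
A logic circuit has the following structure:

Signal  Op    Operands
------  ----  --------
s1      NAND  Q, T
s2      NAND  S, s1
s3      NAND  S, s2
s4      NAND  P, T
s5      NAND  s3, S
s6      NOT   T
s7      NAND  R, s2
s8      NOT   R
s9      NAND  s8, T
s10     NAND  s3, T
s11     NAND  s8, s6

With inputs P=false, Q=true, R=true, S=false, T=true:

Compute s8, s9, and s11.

s8 = false, s9 = true, s11 = true

s6 = NOT T = NOT true = false
s8 = NOT R = NOT true = false
s9 = s8 NAND T = false NAND true = true
s11 = s8 NAND s6 = false NAND false = true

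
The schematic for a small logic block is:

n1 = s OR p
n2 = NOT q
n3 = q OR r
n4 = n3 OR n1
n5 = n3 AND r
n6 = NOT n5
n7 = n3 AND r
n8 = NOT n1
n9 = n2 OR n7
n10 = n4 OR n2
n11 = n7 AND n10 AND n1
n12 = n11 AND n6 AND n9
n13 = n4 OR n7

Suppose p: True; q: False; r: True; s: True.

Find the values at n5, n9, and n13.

n1 = s OR p = True OR True = True
n2 = NOT q = NOT False = True
n3 = q OR r = False OR True = True
n4 = n3 OR n1 = True OR True = True
n5 = n3 AND r = True AND True = True
n7 = n3 AND r = True AND True = True
n9 = n2 OR n7 = True OR True = True
n13 = n4 OR n7 = True OR True = True

n5 = True, n9 = True, n13 = True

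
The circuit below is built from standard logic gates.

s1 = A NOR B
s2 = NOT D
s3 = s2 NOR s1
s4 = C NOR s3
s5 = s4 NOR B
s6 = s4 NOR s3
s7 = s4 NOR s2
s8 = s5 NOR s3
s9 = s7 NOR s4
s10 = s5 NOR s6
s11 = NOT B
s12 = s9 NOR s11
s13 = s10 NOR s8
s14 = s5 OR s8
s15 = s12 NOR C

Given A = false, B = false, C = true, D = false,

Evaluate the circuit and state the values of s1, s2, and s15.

s1 = A NOR B = false NOR false = true
s2 = NOT D = NOT false = true
s3 = s2 NOR s1 = true NOR true = false
s4 = C NOR s3 = true NOR false = false
s7 = s4 NOR s2 = false NOR true = false
s9 = s7 NOR s4 = false NOR false = true
s11 = NOT B = NOT false = true
s12 = s9 NOR s11 = true NOR true = false
s15 = s12 NOR C = false NOR true = false

s1 = true; s2 = true; s15 = false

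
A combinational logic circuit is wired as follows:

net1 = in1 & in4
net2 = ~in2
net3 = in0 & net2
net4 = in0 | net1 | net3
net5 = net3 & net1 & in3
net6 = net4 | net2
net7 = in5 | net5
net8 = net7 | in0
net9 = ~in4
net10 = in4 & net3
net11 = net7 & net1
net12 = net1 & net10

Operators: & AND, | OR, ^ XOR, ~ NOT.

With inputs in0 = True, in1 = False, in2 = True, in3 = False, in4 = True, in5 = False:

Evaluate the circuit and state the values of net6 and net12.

net1 = in1 AND in4 = False AND True = False
net2 = NOT in2 = NOT True = False
net3 = in0 AND net2 = True AND False = False
net4 = in0 OR net1 OR net3 = True OR False OR False = True
net6 = net4 OR net2 = True OR False = True
net10 = in4 AND net3 = True AND False = False
net12 = net1 AND net10 = False AND False = False

net6 = True, net12 = False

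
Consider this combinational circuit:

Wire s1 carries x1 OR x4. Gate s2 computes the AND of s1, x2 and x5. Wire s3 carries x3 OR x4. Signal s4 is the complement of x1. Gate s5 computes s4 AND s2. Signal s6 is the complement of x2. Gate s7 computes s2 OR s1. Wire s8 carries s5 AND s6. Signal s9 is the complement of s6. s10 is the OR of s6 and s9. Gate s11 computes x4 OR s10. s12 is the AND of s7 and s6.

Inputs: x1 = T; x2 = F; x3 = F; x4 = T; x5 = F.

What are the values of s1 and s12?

s1 = T, s12 = T

s1 = x1 OR x4 = T OR T = T
s2 = s1 AND x2 AND x5 = T AND F AND F = F
s6 = NOT x2 = NOT F = T
s7 = s2 OR s1 = F OR T = T
s12 = s7 AND s6 = T AND T = T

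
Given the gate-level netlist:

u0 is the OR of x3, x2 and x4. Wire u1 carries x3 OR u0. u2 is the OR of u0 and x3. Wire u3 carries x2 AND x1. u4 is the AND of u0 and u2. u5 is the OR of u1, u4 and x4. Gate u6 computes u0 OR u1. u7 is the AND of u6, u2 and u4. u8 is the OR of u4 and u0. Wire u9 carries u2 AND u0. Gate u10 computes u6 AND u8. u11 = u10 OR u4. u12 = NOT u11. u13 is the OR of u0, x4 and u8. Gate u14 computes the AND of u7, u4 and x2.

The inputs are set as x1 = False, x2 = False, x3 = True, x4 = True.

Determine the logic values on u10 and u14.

u0 = x3 OR x2 OR x4 = True OR False OR True = True
u1 = x3 OR u0 = True OR True = True
u2 = u0 OR x3 = True OR True = True
u4 = u0 AND u2 = True AND True = True
u6 = u0 OR u1 = True OR True = True
u7 = u6 AND u2 AND u4 = True AND True AND True = True
u8 = u4 OR u0 = True OR True = True
u10 = u6 AND u8 = True AND True = True
u14 = u7 AND u4 AND x2 = True AND True AND False = False

u10 = True, u14 = False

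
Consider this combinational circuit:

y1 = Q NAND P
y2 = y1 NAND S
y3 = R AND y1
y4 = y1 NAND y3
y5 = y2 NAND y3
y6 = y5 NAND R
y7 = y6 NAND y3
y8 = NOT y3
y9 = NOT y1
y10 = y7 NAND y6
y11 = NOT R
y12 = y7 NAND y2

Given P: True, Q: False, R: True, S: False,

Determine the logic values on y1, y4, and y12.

y1 = Q NAND P = False NAND True = True
y2 = y1 NAND S = True NAND False = True
y3 = R AND y1 = True AND True = True
y4 = y1 NAND y3 = True NAND True = False
y5 = y2 NAND y3 = True NAND True = False
y6 = y5 NAND R = False NAND True = True
y7 = y6 NAND y3 = True NAND True = False
y12 = y7 NAND y2 = False NAND True = True

y1 = True, y4 = False, y12 = True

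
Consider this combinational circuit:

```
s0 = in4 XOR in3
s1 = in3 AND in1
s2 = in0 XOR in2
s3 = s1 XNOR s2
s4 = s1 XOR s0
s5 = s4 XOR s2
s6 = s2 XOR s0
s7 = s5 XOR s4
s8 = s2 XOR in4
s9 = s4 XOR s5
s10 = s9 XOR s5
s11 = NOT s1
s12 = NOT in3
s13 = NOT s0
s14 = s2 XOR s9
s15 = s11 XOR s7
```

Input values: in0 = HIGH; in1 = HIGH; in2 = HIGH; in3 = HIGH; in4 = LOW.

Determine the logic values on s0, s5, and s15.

s0 = HIGH, s5 = LOW, s15 = LOW

s0 = in4 XOR in3 = LOW XOR HIGH = HIGH
s1 = in3 AND in1 = HIGH AND HIGH = HIGH
s2 = in0 XOR in2 = HIGH XOR HIGH = LOW
s4 = s1 XOR s0 = HIGH XOR HIGH = LOW
s5 = s4 XOR s2 = LOW XOR LOW = LOW
s7 = s5 XOR s4 = LOW XOR LOW = LOW
s11 = NOT s1 = NOT HIGH = LOW
s15 = s11 XOR s7 = LOW XOR LOW = LOW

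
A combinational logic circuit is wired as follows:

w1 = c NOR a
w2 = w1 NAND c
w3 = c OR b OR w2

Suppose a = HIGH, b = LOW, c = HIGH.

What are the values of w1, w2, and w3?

w1 = c NOR a = HIGH NOR HIGH = LOW
w2 = w1 NAND c = LOW NAND HIGH = HIGH
w3 = c OR b OR w2 = HIGH OR LOW OR HIGH = HIGH

w1 = LOW; w2 = HIGH; w3 = HIGH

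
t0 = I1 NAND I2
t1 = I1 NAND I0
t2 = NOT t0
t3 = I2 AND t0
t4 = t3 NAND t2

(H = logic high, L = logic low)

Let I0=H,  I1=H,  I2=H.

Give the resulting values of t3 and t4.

t0 = I1 NAND I2 = H NAND H = L
t2 = NOT t0 = NOT L = H
t3 = I2 AND t0 = H AND L = L
t4 = t3 NAND t2 = L NAND H = H

t3 = L; t4 = H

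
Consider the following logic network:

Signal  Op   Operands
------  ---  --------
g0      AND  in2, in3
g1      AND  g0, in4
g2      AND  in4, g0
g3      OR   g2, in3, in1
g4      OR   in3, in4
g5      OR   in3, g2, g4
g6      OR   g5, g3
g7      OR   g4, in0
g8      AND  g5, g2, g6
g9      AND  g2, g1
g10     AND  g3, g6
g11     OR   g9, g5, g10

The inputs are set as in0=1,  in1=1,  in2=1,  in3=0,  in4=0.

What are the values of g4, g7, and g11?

g4 = 0  g7 = 1  g11 = 1

g0 = in2 AND in3 = 1 AND 0 = 0
g1 = g0 AND in4 = 0 AND 0 = 0
g2 = in4 AND g0 = 0 AND 0 = 0
g3 = g2 OR in3 OR in1 = 0 OR 0 OR 1 = 1
g4 = in3 OR in4 = 0 OR 0 = 0
g5 = in3 OR g2 OR g4 = 0 OR 0 OR 0 = 0
g6 = g5 OR g3 = 0 OR 1 = 1
g7 = g4 OR in0 = 0 OR 1 = 1
g9 = g2 AND g1 = 0 AND 0 = 0
g10 = g3 AND g6 = 1 AND 1 = 1
g11 = g9 OR g5 OR g10 = 0 OR 0 OR 1 = 1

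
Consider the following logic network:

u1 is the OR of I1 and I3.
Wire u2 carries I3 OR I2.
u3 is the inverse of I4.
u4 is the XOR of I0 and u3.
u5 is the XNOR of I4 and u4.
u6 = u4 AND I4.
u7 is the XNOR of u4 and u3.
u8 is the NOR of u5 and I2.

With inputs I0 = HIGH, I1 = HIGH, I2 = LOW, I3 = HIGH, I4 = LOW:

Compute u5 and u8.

u3 = NOT I4 = NOT LOW = HIGH
u4 = I0 XOR u3 = HIGH XOR HIGH = LOW
u5 = I4 XNOR u4 = LOW XNOR LOW = HIGH
u8 = u5 NOR I2 = HIGH NOR LOW = LOW

u5 = HIGH; u8 = LOW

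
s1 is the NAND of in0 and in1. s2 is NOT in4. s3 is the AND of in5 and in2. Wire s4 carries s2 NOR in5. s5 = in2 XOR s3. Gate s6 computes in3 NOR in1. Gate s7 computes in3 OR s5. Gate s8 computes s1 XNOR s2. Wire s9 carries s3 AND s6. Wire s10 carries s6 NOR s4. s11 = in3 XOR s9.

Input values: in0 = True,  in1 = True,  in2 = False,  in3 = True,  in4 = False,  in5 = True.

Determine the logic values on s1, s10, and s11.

s1 = in0 NAND in1 = True NAND True = False
s2 = NOT in4 = NOT False = True
s3 = in5 AND in2 = True AND False = False
s4 = s2 NOR in5 = True NOR True = False
s6 = in3 NOR in1 = True NOR True = False
s9 = s3 AND s6 = False AND False = False
s10 = s6 NOR s4 = False NOR False = True
s11 = in3 XOR s9 = True XOR False = True

s1 = False, s10 = True, s11 = True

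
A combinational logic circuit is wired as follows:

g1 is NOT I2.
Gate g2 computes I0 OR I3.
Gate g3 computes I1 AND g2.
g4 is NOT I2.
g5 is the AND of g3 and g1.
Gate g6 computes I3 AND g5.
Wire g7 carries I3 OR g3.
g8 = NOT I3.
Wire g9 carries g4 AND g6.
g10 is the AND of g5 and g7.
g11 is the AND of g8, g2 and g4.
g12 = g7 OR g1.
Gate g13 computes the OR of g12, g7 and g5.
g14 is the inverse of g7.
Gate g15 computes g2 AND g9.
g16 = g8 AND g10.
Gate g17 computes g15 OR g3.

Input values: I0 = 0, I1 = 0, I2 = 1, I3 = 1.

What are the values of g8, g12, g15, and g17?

g8 = 0  g12 = 1  g15 = 0  g17 = 0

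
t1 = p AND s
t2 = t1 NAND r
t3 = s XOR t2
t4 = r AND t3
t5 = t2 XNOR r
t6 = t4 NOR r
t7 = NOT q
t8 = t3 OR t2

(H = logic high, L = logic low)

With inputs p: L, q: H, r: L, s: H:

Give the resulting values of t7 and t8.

t7 = L, t8 = H

t1 = p AND s = L AND H = L
t2 = t1 NAND r = L NAND L = H
t3 = s XOR t2 = H XOR H = L
t7 = NOT q = NOT H = L
t8 = t3 OR t2 = L OR H = H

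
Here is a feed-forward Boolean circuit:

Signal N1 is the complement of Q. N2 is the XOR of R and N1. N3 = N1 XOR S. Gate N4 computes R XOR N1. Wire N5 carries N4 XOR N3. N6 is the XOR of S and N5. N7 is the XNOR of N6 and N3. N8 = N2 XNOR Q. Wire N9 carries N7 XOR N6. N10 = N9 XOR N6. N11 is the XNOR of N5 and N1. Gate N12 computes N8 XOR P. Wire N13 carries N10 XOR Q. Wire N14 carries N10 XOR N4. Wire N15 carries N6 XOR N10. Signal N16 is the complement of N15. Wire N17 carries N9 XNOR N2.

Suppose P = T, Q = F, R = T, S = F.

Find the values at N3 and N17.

N1 = NOT Q = NOT F = T
N2 = R XOR N1 = T XOR T = F
N3 = N1 XOR S = T XOR F = T
N4 = R XOR N1 = T XOR T = F
N5 = N4 XOR N3 = F XOR T = T
N6 = S XOR N5 = F XOR T = T
N7 = N6 XNOR N3 = T XNOR T = T
N9 = N7 XOR N6 = T XOR T = F
N17 = N9 XNOR N2 = F XNOR F = T

N3 = T, N17 = T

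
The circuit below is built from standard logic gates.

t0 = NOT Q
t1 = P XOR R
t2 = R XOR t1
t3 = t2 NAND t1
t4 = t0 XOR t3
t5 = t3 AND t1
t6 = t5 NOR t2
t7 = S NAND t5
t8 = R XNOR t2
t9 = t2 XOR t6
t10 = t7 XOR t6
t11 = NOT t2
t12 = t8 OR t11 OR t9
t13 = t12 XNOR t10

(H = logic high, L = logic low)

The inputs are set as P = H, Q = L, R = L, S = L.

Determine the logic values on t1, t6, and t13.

t1 = P XOR R = H XOR L = H
t2 = R XOR t1 = L XOR H = H
t3 = t2 NAND t1 = H NAND H = L
t5 = t3 AND t1 = L AND H = L
t6 = t5 NOR t2 = L NOR H = L
t7 = S NAND t5 = L NAND L = H
t8 = R XNOR t2 = L XNOR H = L
t9 = t2 XOR t6 = H XOR L = H
t10 = t7 XOR t6 = H XOR L = H
t11 = NOT t2 = NOT H = L
t12 = t8 OR t11 OR t9 = L OR L OR H = H
t13 = t12 XNOR t10 = H XNOR H = H

t1 = H, t6 = L, t13 = H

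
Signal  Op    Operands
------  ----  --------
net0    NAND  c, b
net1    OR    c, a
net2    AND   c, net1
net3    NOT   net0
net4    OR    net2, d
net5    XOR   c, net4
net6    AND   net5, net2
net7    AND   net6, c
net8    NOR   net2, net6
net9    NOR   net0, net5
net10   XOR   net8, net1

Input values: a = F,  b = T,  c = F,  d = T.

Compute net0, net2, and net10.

net0 = T, net2 = F, net10 = T

net0 = c NAND b = F NAND T = T
net1 = c OR a = F OR F = F
net2 = c AND net1 = F AND F = F
net4 = net2 OR d = F OR T = T
net5 = c XOR net4 = F XOR T = T
net6 = net5 AND net2 = T AND F = F
net8 = net2 NOR net6 = F NOR F = T
net10 = net8 XOR net1 = T XOR F = T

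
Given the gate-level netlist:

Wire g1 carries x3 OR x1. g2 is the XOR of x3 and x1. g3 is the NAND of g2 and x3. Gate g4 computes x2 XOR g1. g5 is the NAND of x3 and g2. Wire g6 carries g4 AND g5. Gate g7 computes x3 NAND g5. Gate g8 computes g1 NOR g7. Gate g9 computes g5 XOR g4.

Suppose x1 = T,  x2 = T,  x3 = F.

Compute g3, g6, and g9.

g1 = x3 OR x1 = F OR T = T
g2 = x3 XOR x1 = F XOR T = T
g3 = g2 NAND x3 = T NAND F = T
g4 = x2 XOR g1 = T XOR T = F
g5 = x3 NAND g2 = F NAND T = T
g6 = g4 AND g5 = F AND T = F
g9 = g5 XOR g4 = T XOR F = T

g3 = T, g6 = F, g9 = T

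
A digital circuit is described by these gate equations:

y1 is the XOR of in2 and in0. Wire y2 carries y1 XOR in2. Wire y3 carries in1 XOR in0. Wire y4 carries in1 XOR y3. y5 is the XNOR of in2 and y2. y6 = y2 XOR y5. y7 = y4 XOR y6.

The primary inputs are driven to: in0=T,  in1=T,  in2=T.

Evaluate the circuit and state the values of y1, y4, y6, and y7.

y1 = F  y4 = T  y6 = F  y7 = T

y1 = in2 XOR in0 = T XOR T = F
y2 = y1 XOR in2 = F XOR T = T
y3 = in1 XOR in0 = T XOR T = F
y4 = in1 XOR y3 = T XOR F = T
y5 = in2 XNOR y2 = T XNOR T = T
y6 = y2 XOR y5 = T XOR T = F
y7 = y4 XOR y6 = T XOR F = T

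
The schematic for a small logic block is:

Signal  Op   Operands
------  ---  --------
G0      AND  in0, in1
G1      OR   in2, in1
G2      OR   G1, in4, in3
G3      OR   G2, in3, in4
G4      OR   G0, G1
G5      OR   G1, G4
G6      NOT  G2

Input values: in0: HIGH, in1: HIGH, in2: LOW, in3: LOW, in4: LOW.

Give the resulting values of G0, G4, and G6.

G0 = HIGH; G4 = HIGH; G6 = LOW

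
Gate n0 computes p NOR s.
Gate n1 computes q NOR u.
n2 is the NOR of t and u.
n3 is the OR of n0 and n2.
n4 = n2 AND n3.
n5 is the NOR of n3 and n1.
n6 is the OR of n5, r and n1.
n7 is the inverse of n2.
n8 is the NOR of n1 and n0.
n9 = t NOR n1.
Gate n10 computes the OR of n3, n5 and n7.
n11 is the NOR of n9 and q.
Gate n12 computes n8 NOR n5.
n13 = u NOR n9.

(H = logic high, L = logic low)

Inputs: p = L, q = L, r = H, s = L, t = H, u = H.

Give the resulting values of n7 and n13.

n1 = q NOR u = L NOR H = L
n2 = t NOR u = H NOR H = L
n7 = NOT n2 = NOT L = H
n9 = t NOR n1 = H NOR L = L
n13 = u NOR n9 = H NOR L = L

n7 = H, n13 = L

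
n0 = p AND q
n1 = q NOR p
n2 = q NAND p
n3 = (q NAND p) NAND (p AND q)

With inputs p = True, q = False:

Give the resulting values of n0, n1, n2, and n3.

n0 = False; n1 = False; n2 = True; n3 = True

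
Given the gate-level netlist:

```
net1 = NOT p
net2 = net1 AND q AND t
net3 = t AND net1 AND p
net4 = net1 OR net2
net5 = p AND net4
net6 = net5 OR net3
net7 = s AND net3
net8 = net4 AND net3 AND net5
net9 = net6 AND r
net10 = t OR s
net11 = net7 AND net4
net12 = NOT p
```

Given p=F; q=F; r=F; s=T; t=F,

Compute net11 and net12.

net1 = NOT p = NOT F = T
net2 = net1 AND q AND t = T AND F AND F = F
net3 = t AND net1 AND p = F AND T AND F = F
net4 = net1 OR net2 = T OR F = T
net7 = s AND net3 = T AND F = F
net11 = net7 AND net4 = F AND T = F
net12 = NOT p = NOT F = T

net11 = F, net12 = T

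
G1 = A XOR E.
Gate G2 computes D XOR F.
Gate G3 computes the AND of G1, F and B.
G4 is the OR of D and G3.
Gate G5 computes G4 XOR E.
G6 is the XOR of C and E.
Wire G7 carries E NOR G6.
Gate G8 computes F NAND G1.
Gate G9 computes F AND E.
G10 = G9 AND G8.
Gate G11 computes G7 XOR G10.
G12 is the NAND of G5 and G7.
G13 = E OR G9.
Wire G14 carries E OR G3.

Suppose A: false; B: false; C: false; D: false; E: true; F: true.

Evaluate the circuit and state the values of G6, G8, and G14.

G1 = A XOR E = false XOR true = true
G3 = G1 AND F AND B = true AND true AND false = false
G6 = C XOR E = false XOR true = true
G8 = F NAND G1 = true NAND true = false
G14 = E OR G3 = true OR false = true

G6 = true, G8 = false, G14 = true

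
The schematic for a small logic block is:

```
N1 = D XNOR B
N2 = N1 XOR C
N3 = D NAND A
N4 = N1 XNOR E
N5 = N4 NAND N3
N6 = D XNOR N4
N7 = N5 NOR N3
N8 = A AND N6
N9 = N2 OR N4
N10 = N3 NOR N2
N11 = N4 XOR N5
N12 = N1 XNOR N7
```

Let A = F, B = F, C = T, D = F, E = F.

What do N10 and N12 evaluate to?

N10 = F, N12 = F

N1 = D XNOR B = F XNOR F = T
N2 = N1 XOR C = T XOR T = F
N3 = D NAND A = F NAND F = T
N4 = N1 XNOR E = T XNOR F = F
N5 = N4 NAND N3 = F NAND T = T
N7 = N5 NOR N3 = T NOR T = F
N10 = N3 NOR N2 = T NOR F = F
N12 = N1 XNOR N7 = T XNOR F = F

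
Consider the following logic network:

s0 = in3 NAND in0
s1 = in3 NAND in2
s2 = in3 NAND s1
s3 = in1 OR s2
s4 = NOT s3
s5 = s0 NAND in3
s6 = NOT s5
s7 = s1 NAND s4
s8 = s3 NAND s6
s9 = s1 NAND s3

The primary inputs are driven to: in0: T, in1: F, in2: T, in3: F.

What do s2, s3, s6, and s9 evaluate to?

s2 = T, s3 = T, s6 = F, s9 = F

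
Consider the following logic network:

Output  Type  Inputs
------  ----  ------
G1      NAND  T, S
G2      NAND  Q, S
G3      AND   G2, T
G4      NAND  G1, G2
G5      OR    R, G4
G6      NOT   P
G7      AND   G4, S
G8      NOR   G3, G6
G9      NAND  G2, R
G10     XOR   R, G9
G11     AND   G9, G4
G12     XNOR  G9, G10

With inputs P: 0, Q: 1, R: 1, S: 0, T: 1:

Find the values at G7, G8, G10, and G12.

G7 = 0, G8 = 0, G10 = 1, G12 = 0

G1 = T NAND S = 1 NAND 0 = 1
G2 = Q NAND S = 1 NAND 0 = 1
G3 = G2 AND T = 1 AND 1 = 1
G4 = G1 NAND G2 = 1 NAND 1 = 0
G6 = NOT P = NOT 0 = 1
G7 = G4 AND S = 0 AND 0 = 0
G8 = G3 NOR G6 = 1 NOR 1 = 0
G9 = G2 NAND R = 1 NAND 1 = 0
G10 = R XOR G9 = 1 XOR 0 = 1
G12 = G9 XNOR G10 = 0 XNOR 1 = 0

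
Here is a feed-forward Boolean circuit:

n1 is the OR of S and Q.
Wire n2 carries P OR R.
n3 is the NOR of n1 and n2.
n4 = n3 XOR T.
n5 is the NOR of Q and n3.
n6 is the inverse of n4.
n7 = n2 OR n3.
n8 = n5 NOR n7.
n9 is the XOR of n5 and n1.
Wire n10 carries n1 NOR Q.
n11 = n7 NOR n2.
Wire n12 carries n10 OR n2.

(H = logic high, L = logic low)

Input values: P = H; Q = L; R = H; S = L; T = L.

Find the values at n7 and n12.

n7 = H, n12 = H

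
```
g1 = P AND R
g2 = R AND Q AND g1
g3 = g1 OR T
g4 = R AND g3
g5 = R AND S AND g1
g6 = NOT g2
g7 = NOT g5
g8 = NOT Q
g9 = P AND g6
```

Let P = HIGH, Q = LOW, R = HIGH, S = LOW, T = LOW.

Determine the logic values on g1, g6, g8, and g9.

g1 = HIGH  g6 = HIGH  g8 = HIGH  g9 = HIGH

g1 = P AND R = HIGH AND HIGH = HIGH
g2 = R AND Q AND g1 = HIGH AND LOW AND HIGH = LOW
g6 = NOT g2 = NOT LOW = HIGH
g8 = NOT Q = NOT LOW = HIGH
g9 = P AND g6 = HIGH AND HIGH = HIGH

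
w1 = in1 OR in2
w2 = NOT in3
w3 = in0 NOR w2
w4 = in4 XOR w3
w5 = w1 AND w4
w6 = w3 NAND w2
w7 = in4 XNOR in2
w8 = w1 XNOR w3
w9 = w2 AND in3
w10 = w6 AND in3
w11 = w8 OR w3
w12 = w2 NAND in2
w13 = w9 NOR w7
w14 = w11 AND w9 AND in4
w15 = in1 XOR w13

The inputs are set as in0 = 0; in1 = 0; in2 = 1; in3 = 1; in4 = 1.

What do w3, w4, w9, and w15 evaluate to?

w3 = 1, w4 = 0, w9 = 0, w15 = 0

w2 = NOT in3 = NOT 1 = 0
w3 = in0 NOR w2 = 0 NOR 0 = 1
w4 = in4 XOR w3 = 1 XOR 1 = 0
w7 = in4 XNOR in2 = 1 XNOR 1 = 1
w9 = w2 AND in3 = 0 AND 1 = 0
w13 = w9 NOR w7 = 0 NOR 1 = 0
w15 = in1 XOR w13 = 0 XOR 0 = 0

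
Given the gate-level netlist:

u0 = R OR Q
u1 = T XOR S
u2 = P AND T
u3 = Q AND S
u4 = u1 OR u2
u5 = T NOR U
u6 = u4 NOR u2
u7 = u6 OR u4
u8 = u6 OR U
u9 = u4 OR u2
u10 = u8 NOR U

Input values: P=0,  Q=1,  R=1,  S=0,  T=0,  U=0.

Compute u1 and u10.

u1 = T XOR S = 0 XOR 0 = 0
u2 = P AND T = 0 AND 0 = 0
u4 = u1 OR u2 = 0 OR 0 = 0
u6 = u4 NOR u2 = 0 NOR 0 = 1
u8 = u6 OR U = 1 OR 0 = 1
u10 = u8 NOR U = 1 NOR 0 = 0

u1 = 0; u10 = 0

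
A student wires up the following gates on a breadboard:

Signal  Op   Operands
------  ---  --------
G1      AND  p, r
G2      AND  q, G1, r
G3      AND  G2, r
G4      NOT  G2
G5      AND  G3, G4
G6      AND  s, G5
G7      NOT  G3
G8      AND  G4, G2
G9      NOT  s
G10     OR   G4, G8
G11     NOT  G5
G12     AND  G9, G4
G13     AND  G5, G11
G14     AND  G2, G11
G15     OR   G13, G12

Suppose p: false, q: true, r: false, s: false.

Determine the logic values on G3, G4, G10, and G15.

G1 = p AND r = false AND false = false
G2 = q AND G1 AND r = true AND false AND false = false
G3 = G2 AND r = false AND false = false
G4 = NOT G2 = NOT false = true
G5 = G3 AND G4 = false AND true = false
G8 = G4 AND G2 = true AND false = false
G9 = NOT s = NOT false = true
G10 = G4 OR G8 = true OR false = true
G11 = NOT G5 = NOT false = true
G12 = G9 AND G4 = true AND true = true
G13 = G5 AND G11 = false AND true = false
G15 = G13 OR G12 = false OR true = true

G3 = false, G4 = true, G10 = true, G15 = true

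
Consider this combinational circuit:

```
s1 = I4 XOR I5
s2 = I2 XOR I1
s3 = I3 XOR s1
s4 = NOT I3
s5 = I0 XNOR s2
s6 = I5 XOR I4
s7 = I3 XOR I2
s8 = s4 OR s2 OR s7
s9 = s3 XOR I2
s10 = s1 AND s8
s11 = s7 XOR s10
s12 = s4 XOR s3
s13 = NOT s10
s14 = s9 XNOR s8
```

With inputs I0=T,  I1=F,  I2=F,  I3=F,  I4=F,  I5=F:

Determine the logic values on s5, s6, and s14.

s1 = I4 XOR I5 = F XOR F = F
s2 = I2 XOR I1 = F XOR F = F
s3 = I3 XOR s1 = F XOR F = F
s4 = NOT I3 = NOT F = T
s5 = I0 XNOR s2 = T XNOR F = F
s6 = I5 XOR I4 = F XOR F = F
s7 = I3 XOR I2 = F XOR F = F
s8 = s4 OR s2 OR s7 = T OR F OR F = T
s9 = s3 XOR I2 = F XOR F = F
s14 = s9 XNOR s8 = F XNOR T = F

s5 = F  s6 = F  s14 = F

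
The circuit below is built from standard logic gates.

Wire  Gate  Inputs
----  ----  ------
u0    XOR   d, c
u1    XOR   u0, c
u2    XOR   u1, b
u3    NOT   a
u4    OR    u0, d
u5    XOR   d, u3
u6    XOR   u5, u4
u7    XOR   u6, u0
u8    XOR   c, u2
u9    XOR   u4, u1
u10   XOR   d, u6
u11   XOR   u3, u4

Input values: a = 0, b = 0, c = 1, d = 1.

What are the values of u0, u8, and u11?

u0 = 0; u8 = 0; u11 = 0

u0 = d XOR c = 1 XOR 1 = 0
u1 = u0 XOR c = 0 XOR 1 = 1
u2 = u1 XOR b = 1 XOR 0 = 1
u3 = NOT a = NOT 0 = 1
u4 = u0 OR d = 0 OR 1 = 1
u8 = c XOR u2 = 1 XOR 1 = 0
u11 = u3 XOR u4 = 1 XOR 1 = 0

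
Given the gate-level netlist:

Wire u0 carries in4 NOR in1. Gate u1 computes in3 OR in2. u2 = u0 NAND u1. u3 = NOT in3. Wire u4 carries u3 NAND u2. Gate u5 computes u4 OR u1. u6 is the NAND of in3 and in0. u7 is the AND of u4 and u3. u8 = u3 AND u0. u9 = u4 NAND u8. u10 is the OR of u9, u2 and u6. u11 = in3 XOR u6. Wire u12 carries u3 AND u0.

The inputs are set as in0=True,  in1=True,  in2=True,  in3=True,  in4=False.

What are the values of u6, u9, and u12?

u0 = in4 NOR in1 = False NOR True = False
u1 = in3 OR in2 = True OR True = True
u2 = u0 NAND u1 = False NAND True = True
u3 = NOT in3 = NOT True = False
u4 = u3 NAND u2 = False NAND True = True
u6 = in3 NAND in0 = True NAND True = False
u8 = u3 AND u0 = False AND False = False
u9 = u4 NAND u8 = True NAND False = True
u12 = u3 AND u0 = False AND False = False

u6 = False; u9 = True; u12 = False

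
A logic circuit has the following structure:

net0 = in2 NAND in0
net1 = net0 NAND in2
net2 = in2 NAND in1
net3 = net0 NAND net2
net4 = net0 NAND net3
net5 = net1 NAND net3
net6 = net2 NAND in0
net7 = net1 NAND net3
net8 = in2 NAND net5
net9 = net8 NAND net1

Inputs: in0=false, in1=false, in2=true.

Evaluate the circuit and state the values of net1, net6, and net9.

net0 = in2 NAND in0 = true NAND false = true
net1 = net0 NAND in2 = true NAND true = false
net2 = in2 NAND in1 = true NAND false = true
net3 = net0 NAND net2 = true NAND true = false
net5 = net1 NAND net3 = false NAND false = true
net6 = net2 NAND in0 = true NAND false = true
net8 = in2 NAND net5 = true NAND true = false
net9 = net8 NAND net1 = false NAND false = true

net1 = false, net6 = true, net9 = true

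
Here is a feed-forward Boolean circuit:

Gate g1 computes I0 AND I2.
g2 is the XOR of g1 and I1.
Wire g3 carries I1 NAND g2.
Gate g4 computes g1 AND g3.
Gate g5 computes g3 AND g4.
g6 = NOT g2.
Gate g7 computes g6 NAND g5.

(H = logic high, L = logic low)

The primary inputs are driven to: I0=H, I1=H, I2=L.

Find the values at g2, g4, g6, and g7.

g2 = H; g4 = L; g6 = L; g7 = H

g1 = I0 AND I2 = H AND L = L
g2 = g1 XOR I1 = L XOR H = H
g3 = I1 NAND g2 = H NAND H = L
g4 = g1 AND g3 = L AND L = L
g5 = g3 AND g4 = L AND L = L
g6 = NOT g2 = NOT H = L
g7 = g6 NAND g5 = L NAND L = H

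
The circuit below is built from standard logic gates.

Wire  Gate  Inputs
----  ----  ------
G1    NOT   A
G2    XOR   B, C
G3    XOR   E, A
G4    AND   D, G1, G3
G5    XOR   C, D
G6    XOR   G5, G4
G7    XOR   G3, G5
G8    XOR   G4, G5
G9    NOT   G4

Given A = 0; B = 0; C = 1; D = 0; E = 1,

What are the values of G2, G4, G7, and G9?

G2 = 1; G4 = 0; G7 = 0; G9 = 1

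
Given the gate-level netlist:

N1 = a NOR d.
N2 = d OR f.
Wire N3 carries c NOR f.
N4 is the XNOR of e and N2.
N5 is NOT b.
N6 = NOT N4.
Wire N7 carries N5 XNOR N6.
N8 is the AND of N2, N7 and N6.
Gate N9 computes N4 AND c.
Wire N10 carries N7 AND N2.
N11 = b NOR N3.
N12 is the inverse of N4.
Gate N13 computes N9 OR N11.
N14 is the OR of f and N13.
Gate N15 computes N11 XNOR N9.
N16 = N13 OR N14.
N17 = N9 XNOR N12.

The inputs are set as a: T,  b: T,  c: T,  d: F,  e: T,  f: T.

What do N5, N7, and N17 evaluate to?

N5 = F, N7 = T, N17 = F

N2 = d OR f = F OR T = T
N4 = e XNOR N2 = T XNOR T = T
N5 = NOT b = NOT T = F
N6 = NOT N4 = NOT T = F
N7 = N5 XNOR N6 = F XNOR F = T
N9 = N4 AND c = T AND T = T
N12 = NOT N4 = NOT T = F
N17 = N9 XNOR N12 = T XNOR F = F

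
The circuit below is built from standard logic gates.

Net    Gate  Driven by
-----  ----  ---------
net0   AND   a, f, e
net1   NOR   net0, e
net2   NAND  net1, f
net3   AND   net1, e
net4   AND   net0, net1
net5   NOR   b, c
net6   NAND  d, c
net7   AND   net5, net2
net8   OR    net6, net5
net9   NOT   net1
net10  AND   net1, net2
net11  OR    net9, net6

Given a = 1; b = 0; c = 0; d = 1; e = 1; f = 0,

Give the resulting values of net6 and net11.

net6 = 1, net11 = 1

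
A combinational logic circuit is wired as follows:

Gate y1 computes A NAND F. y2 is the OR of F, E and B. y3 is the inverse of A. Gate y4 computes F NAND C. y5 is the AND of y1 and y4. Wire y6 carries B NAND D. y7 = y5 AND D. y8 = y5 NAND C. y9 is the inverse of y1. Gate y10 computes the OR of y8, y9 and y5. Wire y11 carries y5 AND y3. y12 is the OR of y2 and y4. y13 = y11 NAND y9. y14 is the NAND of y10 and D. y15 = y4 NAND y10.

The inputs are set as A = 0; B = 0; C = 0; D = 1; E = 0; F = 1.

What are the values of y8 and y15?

y1 = A NAND F = 0 NAND 1 = 1
y4 = F NAND C = 1 NAND 0 = 1
y5 = y1 AND y4 = 1 AND 1 = 1
y8 = y5 NAND C = 1 NAND 0 = 1
y9 = NOT y1 = NOT 1 = 0
y10 = y8 OR y9 OR y5 = 1 OR 0 OR 1 = 1
y15 = y4 NAND y10 = 1 NAND 1 = 0

y8 = 1, y15 = 0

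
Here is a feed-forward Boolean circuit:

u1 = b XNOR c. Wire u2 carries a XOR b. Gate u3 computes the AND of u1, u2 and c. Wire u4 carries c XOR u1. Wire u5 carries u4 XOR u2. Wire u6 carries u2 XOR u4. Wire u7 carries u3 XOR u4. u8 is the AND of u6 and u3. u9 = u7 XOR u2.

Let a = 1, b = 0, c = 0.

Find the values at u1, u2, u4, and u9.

u1 = 1; u2 = 1; u4 = 1; u9 = 0

u1 = b XNOR c = 0 XNOR 0 = 1
u2 = a XOR b = 1 XOR 0 = 1
u3 = u1 AND u2 AND c = 1 AND 1 AND 0 = 0
u4 = c XOR u1 = 0 XOR 1 = 1
u7 = u3 XOR u4 = 0 XOR 1 = 1
u9 = u7 XOR u2 = 1 XOR 1 = 0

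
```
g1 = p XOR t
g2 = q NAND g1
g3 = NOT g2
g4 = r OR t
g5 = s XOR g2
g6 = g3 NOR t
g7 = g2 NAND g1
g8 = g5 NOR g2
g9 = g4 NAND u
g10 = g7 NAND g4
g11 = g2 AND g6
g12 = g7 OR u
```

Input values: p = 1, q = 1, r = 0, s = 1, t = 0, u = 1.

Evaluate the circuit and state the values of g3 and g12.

g3 = 1; g12 = 1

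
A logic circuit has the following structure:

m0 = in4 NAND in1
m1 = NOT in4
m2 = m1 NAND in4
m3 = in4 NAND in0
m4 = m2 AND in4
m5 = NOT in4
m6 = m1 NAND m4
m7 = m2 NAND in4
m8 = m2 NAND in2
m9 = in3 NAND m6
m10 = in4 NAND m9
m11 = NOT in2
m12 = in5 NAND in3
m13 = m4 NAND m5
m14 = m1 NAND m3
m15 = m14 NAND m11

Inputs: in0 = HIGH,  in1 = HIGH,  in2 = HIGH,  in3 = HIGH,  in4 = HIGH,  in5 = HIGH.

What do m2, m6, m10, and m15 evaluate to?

m1 = NOT in4 = NOT HIGH = LOW
m2 = m1 NAND in4 = LOW NAND HIGH = HIGH
m3 = in4 NAND in0 = HIGH NAND HIGH = LOW
m4 = m2 AND in4 = HIGH AND HIGH = HIGH
m6 = m1 NAND m4 = LOW NAND HIGH = HIGH
m9 = in3 NAND m6 = HIGH NAND HIGH = LOW
m10 = in4 NAND m9 = HIGH NAND LOW = HIGH
m11 = NOT in2 = NOT HIGH = LOW
m14 = m1 NAND m3 = LOW NAND LOW = HIGH
m15 = m14 NAND m11 = HIGH NAND LOW = HIGH

m2 = HIGH; m6 = HIGH; m10 = HIGH; m15 = HIGH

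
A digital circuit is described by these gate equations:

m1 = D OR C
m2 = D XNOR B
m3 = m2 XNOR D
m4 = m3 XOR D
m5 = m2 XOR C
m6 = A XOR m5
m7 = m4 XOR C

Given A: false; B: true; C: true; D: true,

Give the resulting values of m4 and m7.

m2 = D XNOR B = true XNOR true = true
m3 = m2 XNOR D = true XNOR true = true
m4 = m3 XOR D = true XOR true = false
m7 = m4 XOR C = false XOR true = true

m4 = false; m7 = true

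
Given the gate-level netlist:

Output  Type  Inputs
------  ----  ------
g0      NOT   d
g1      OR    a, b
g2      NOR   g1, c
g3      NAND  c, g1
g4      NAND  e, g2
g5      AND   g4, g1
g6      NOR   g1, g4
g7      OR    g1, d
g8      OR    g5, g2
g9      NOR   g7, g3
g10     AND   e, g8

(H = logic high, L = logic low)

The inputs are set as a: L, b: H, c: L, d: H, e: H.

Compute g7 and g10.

g7 = H; g10 = H

g1 = a OR b = L OR H = H
g2 = g1 NOR c = H NOR L = L
g4 = e NAND g2 = H NAND L = H
g5 = g4 AND g1 = H AND H = H
g7 = g1 OR d = H OR H = H
g8 = g5 OR g2 = H OR L = H
g10 = e AND g8 = H AND H = H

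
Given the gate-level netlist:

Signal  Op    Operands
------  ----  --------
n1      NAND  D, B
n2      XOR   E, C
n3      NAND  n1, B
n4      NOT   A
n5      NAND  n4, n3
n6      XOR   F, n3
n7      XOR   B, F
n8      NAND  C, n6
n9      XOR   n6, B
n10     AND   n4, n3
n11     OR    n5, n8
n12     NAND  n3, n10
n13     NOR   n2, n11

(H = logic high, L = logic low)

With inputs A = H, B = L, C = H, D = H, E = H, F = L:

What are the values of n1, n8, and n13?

n1 = H, n8 = L, n13 = L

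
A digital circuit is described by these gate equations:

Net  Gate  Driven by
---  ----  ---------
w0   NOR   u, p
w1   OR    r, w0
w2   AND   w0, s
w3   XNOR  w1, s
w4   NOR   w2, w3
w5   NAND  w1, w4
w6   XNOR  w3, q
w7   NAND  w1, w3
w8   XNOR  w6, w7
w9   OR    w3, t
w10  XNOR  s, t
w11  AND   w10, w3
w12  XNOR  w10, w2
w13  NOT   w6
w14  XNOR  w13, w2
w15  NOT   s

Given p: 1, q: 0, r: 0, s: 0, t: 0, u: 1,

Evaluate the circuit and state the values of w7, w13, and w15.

w0 = u NOR p = 1 NOR 1 = 0
w1 = r OR w0 = 0 OR 0 = 0
w3 = w1 XNOR s = 0 XNOR 0 = 1
w6 = w3 XNOR q = 1 XNOR 0 = 0
w7 = w1 NAND w3 = 0 NAND 1 = 1
w13 = NOT w6 = NOT 0 = 1
w15 = NOT s = NOT 0 = 1

w7 = 1, w13 = 1, w15 = 1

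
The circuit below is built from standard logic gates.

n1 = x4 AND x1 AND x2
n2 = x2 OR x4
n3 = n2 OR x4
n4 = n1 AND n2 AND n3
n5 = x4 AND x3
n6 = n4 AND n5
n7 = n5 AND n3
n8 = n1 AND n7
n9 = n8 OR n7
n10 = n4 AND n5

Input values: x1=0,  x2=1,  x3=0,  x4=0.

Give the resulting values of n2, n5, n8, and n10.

n1 = x4 AND x1 AND x2 = 0 AND 0 AND 1 = 0
n2 = x2 OR x4 = 1 OR 0 = 1
n3 = n2 OR x4 = 1 OR 0 = 1
n4 = n1 AND n2 AND n3 = 0 AND 1 AND 1 = 0
n5 = x4 AND x3 = 0 AND 0 = 0
n7 = n5 AND n3 = 0 AND 1 = 0
n8 = n1 AND n7 = 0 AND 0 = 0
n10 = n4 AND n5 = 0 AND 0 = 0

n2 = 1; n5 = 0; n8 = 0; n10 = 0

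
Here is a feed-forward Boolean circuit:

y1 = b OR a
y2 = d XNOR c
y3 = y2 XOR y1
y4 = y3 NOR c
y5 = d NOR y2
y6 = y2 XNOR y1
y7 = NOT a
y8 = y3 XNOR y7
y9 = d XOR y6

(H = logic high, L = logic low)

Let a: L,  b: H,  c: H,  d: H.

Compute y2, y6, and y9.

y1 = b OR a = H OR L = H
y2 = d XNOR c = H XNOR H = H
y6 = y2 XNOR y1 = H XNOR H = H
y9 = d XOR y6 = H XOR H = L

y2 = H, y6 = H, y9 = L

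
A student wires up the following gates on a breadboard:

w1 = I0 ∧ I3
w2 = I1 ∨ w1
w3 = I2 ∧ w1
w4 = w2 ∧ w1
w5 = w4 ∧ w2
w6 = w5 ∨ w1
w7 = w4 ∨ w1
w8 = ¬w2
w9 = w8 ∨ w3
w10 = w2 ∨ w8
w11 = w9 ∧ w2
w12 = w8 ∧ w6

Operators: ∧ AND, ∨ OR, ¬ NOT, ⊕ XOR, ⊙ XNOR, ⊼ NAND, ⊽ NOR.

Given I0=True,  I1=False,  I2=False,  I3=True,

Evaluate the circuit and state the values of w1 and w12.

w1 = I0 AND I3 = True AND True = True
w2 = I1 OR w1 = False OR True = True
w4 = w2 AND w1 = True AND True = True
w5 = w4 AND w2 = True AND True = True
w6 = w5 OR w1 = True OR True = True
w8 = NOT w2 = NOT True = False
w12 = w8 AND w6 = False AND True = False

w1 = True, w12 = False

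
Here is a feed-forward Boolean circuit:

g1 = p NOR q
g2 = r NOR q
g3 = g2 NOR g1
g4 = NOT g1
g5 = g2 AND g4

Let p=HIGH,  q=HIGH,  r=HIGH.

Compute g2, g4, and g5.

g2 = LOW; g4 = HIGH; g5 = LOW

g1 = p NOR q = HIGH NOR HIGH = LOW
g2 = r NOR q = HIGH NOR HIGH = LOW
g4 = NOT g1 = NOT LOW = HIGH
g5 = g2 AND g4 = LOW AND HIGH = LOW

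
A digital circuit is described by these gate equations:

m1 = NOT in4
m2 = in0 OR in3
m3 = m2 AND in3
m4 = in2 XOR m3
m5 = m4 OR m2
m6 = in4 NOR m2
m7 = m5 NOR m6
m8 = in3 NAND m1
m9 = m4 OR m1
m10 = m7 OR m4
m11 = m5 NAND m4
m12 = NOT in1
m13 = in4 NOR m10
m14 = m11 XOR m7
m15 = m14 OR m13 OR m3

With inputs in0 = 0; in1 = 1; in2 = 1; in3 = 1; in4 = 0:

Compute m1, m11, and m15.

m1 = 1  m11 = 1  m15 = 1

m1 = NOT in4 = NOT 0 = 1
m2 = in0 OR in3 = 0 OR 1 = 1
m3 = m2 AND in3 = 1 AND 1 = 1
m4 = in2 XOR m3 = 1 XOR 1 = 0
m5 = m4 OR m2 = 0 OR 1 = 1
m6 = in4 NOR m2 = 0 NOR 1 = 0
m7 = m5 NOR m6 = 1 NOR 0 = 0
m10 = m7 OR m4 = 0 OR 0 = 0
m11 = m5 NAND m4 = 1 NAND 0 = 1
m13 = in4 NOR m10 = 0 NOR 0 = 1
m14 = m11 XOR m7 = 1 XOR 0 = 1
m15 = m14 OR m13 OR m3 = 1 OR 1 OR 1 = 1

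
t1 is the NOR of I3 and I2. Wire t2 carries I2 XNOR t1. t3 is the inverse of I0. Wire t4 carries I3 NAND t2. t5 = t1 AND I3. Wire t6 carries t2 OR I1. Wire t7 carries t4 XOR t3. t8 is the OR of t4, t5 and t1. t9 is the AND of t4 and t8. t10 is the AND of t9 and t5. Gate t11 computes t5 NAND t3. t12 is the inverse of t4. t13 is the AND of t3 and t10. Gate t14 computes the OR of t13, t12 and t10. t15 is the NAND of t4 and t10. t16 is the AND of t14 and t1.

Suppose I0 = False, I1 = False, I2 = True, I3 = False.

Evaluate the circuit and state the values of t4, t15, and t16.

t4 = True, t15 = True, t16 = False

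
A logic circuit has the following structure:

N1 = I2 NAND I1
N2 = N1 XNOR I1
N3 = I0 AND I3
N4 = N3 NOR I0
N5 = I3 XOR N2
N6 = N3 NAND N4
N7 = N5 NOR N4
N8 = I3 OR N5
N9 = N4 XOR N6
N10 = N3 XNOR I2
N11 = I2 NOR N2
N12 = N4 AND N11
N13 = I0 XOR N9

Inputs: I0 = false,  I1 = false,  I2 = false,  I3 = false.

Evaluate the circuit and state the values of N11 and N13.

N1 = I2 NAND I1 = false NAND false = true
N2 = N1 XNOR I1 = true XNOR false = false
N3 = I0 AND I3 = false AND false = false
N4 = N3 NOR I0 = false NOR false = true
N6 = N3 NAND N4 = false NAND true = true
N9 = N4 XOR N6 = true XOR true = false
N11 = I2 NOR N2 = false NOR false = true
N13 = I0 XOR N9 = false XOR false = false

N11 = true  N13 = false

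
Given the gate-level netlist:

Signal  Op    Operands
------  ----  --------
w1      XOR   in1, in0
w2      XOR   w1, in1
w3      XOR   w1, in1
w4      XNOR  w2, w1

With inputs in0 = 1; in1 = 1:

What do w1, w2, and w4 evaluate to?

w1 = 0; w2 = 1; w4 = 0

w1 = in1 XOR in0 = 1 XOR 1 = 0
w2 = w1 XOR in1 = 0 XOR 1 = 1
w4 = w2 XNOR w1 = 1 XNOR 0 = 0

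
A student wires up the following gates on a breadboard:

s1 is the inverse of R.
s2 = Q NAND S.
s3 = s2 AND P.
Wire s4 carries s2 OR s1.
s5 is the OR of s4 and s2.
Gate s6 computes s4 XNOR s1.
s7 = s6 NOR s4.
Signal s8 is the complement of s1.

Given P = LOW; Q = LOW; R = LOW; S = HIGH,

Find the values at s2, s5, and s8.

s1 = NOT R = NOT LOW = HIGH
s2 = Q NAND S = LOW NAND HIGH = HIGH
s4 = s2 OR s1 = HIGH OR HIGH = HIGH
s5 = s4 OR s2 = HIGH OR HIGH = HIGH
s8 = NOT s1 = NOT HIGH = LOW

s2 = HIGH, s5 = HIGH, s8 = LOW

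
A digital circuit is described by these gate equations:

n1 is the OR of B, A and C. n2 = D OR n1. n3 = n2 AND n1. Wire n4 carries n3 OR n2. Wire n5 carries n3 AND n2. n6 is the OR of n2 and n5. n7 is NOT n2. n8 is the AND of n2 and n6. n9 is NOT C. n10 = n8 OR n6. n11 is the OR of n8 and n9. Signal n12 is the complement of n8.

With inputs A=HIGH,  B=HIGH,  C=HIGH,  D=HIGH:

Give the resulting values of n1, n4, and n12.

n1 = B OR A OR C = HIGH OR HIGH OR HIGH = HIGH
n2 = D OR n1 = HIGH OR HIGH = HIGH
n3 = n2 AND n1 = HIGH AND HIGH = HIGH
n4 = n3 OR n2 = HIGH OR HIGH = HIGH
n5 = n3 AND n2 = HIGH AND HIGH = HIGH
n6 = n2 OR n5 = HIGH OR HIGH = HIGH
n8 = n2 AND n6 = HIGH AND HIGH = HIGH
n12 = NOT n8 = NOT HIGH = LOW

n1 = HIGH, n4 = HIGH, n12 = LOW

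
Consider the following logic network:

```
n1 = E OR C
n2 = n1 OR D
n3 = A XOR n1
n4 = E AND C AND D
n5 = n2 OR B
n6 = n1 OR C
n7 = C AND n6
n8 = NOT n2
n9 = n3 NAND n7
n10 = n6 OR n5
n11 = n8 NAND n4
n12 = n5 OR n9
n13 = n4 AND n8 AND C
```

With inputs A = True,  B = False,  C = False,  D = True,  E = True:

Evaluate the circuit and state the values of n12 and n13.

n1 = E OR C = True OR False = True
n2 = n1 OR D = True OR True = True
n3 = A XOR n1 = True XOR True = False
n4 = E AND C AND D = True AND False AND True = False
n5 = n2 OR B = True OR False = True
n6 = n1 OR C = True OR False = True
n7 = C AND n6 = False AND True = False
n8 = NOT n2 = NOT True = False
n9 = n3 NAND n7 = False NAND False = True
n12 = n5 OR n9 = True OR True = True
n13 = n4 AND n8 AND C = False AND False AND False = False

n12 = True  n13 = False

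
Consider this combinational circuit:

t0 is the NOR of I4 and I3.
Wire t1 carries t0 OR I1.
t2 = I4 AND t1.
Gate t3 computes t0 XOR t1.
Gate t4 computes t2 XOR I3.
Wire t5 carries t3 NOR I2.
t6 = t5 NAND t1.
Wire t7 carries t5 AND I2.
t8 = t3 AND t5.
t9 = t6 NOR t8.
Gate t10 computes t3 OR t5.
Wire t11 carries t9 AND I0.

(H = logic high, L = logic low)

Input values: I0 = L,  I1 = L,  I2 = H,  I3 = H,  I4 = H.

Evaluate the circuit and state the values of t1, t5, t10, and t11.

t1 = L; t5 = L; t10 = L; t11 = L

t0 = I4 NOR I3 = H NOR H = L
t1 = t0 OR I1 = L OR L = L
t3 = t0 XOR t1 = L XOR L = L
t5 = t3 NOR I2 = L NOR H = L
t6 = t5 NAND t1 = L NAND L = H
t8 = t3 AND t5 = L AND L = L
t9 = t6 NOR t8 = H NOR L = L
t10 = t3 OR t5 = L OR L = L
t11 = t9 AND I0 = L AND L = L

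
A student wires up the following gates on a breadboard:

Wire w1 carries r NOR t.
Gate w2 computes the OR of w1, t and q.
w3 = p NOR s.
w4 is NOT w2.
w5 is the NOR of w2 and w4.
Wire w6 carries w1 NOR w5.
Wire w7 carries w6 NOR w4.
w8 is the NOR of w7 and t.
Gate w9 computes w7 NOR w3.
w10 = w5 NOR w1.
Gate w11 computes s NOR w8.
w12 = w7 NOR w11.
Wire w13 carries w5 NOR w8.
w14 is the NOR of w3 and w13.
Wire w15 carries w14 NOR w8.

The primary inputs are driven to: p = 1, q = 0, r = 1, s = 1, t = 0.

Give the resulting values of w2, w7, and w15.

w2 = 0, w7 = 0, w15 = 0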